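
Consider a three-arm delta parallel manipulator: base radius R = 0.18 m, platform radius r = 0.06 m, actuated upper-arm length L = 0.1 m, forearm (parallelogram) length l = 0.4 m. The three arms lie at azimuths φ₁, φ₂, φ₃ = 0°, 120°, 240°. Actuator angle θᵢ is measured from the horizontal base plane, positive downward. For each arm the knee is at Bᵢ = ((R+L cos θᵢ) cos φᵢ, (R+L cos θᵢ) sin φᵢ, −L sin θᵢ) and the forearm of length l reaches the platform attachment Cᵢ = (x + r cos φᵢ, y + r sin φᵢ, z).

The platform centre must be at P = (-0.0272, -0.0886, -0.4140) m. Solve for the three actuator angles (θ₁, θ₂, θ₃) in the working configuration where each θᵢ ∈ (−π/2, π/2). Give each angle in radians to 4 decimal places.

θ₁ = 0.9596, θ₂ = 1.1341, θ₃ = 0.3486

rotate P by −φ1: (-0.0272, -0.0886, -0.4140)
  A=0.1472, B=-0.4140, C=(l²−L²−A²−y'²−z²)/(2L)=-0.2546
  √(A²+B²)=0.4394;  θ1 = -1.2292+2.1888 ≈ 0.9596
arm 2 (φ=120.0°): x'=-0.0631, y'=0.0679
  e−x'=0.1831;  (l²−L²−(e−x')²−y'²−z²)/2L = -0.2977
  θ2 = atan2(B,A) + arccos(C/0.4527) = 1.1341
rotate P by −φ3: (0.0903, 0.0207, -0.4140)
  A cos θ + B sin θ = C:  0.0297·cos θ + -0.4140·sin θ = -0.1135
  √(A²+B²)=0.4151;  θ3 = -1.4993+1.8479 ≈ 0.3486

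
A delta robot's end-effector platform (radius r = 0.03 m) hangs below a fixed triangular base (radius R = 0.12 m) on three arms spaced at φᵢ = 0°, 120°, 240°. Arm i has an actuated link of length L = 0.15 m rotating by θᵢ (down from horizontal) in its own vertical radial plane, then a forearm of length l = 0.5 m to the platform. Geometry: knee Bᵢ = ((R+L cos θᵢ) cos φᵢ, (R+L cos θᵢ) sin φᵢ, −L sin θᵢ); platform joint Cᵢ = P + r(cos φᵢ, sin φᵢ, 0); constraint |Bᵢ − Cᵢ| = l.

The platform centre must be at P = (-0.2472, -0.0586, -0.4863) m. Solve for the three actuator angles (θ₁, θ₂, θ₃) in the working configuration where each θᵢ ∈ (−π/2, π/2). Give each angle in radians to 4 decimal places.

θ₁ = 1.3964, θ₂ = 0.5238, θ₃ = 0.1745

φ1=0.0° → target in arm frame (-0.2472, -0.0586)
  e−x'=0.3372;  (l²−L²−(e−x')²−y'²−z²)/2L = -0.4204
  θ1 = atan2(B,A) + arccos(C/0.5918) = 1.3964
arm 2 (φ=120.0°): x'=0.0729, y'=0.2434
  A cos θ + B sin θ = C:  0.0171·cos θ + -0.4863·sin θ = -0.2284
  θ2 = atan2(B,A) + arccos(C/0.4866) = 0.5238
arm 3 (φ=240.0°): x'=0.1743, y'=-0.1848
  e−x'=-0.0843;  (l²−L²−(e−x')²−y'²−z²)/2L = -0.1675
  θ3 = atan2(B,A) + arccos(C/0.4936) = 0.1745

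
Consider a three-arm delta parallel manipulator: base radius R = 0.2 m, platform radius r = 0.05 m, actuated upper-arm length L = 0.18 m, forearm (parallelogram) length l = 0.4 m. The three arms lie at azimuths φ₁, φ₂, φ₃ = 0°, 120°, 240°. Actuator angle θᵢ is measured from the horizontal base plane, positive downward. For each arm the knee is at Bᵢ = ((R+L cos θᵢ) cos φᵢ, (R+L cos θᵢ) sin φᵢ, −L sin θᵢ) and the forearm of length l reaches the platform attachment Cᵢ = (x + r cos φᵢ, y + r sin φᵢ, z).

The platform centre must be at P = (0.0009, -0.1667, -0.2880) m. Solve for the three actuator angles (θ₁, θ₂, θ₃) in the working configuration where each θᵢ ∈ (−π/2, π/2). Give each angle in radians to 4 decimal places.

θ₁ = 0.5237, θ₂ = 1.1342, θ₃ = -0.3493

φ1=0.0° → target in arm frame (0.0009, -0.1667)
  A cos θ + B sin θ = C:  0.1491·cos θ + -0.2880·sin θ = -0.0149
  √(A²+B²)=0.3243;  θ1 = -1.0931+1.6168 ≈ 0.5237
φ2=120.0° → target in arm frame (-0.1448, 0.0826)
  A cos θ + B sin θ = C:  0.2948·cos θ + -0.2880·sin θ = -0.1363
  √(A²+B²)=0.4121;  θ2 = -0.7737+1.9079 ≈ 1.1342
arm 3 (φ=240.0°): x'=0.1439, y'=0.0841
  A=0.0061, B=-0.2880, C=(l²−L²−A²−y'²−z²)/(2L)=0.1043
  θ3 = atan2(B,A) + arccos(C/0.2881) = -0.3493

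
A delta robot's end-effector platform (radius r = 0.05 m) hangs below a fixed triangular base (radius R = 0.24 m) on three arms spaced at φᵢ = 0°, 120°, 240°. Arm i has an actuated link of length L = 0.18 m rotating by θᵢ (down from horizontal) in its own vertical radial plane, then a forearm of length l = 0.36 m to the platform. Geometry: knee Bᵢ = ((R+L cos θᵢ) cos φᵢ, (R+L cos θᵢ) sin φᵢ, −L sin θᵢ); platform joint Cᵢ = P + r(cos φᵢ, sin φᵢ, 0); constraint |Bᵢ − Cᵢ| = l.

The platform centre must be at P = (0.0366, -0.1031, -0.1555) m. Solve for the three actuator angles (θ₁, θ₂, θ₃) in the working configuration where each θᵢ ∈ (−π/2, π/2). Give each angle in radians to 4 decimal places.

rotate P by −φ1: (0.0366, -0.1031, -0.1555)
  e−x'=0.1534;  (l²−L²−(e−x')²−y'²−z²)/2L = 0.1079
  θ1 = atan2(B,A) + arccos(C/0.2184) = 0.2617
φ2=120.0° → target in arm frame (-0.1076, 0.0199)
  A=0.2976, B=-0.1555, C=(l²−L²−A²−y'²−z²)/(2L)=-0.0443
  √(A²+B²)=0.3358;  θ2 = -0.4815+1.7030 ≈ 1.2215
φ3=240.0° → target in arm frame (0.0710, 0.0832)
  A cos θ + B sin θ = C:  0.1190·cos θ + -0.1555·sin θ = 0.1442
  √(A²+B²)=0.1958;  θ3 = -0.9175+0.7428 ≈ -0.1748

θ₁ = 0.2617, θ₂ = 1.2215, θ₃ = -0.1748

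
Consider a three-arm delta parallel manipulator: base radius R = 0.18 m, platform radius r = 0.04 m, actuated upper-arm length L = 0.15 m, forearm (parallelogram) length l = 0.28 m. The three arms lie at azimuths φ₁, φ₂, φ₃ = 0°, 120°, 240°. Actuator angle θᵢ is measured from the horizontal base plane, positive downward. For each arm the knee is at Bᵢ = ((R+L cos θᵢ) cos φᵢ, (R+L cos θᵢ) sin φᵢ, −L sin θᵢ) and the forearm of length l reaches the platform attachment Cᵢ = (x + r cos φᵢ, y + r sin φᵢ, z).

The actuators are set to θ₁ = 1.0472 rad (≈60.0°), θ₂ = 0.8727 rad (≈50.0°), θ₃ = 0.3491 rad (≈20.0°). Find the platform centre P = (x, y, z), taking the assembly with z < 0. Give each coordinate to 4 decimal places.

φ1=0.0°: virtual centre (0.2150, 0.0000, -0.1299), radius l
φ2=120.0°: virtual centre (-0.1182, 0.2047, -0.1149), radius l
centre 3 = (0.2810·cos240.0°, 0.2810·sin240.0°, -0.0513) = (-0.1405, -0.2433, -0.0513)
eliminate P² terms by subtracting sphere 1 from 2 and 3
linear system: -0.6664x+0.4095y = 0.0060−0.0300z; -0.7110x+-0.4866y = 0.0185−0.1572z
Cramer: x(z) = -0.0170+0.1283z;  y(z) = -0.0131+0.1356z
sphere 1 gives Az²+Bz+C=0 with A=1.0348, B=0.1967, C=-0.0075;  B²−4AC=0.0698;  roots -0.2227, 0.0326;  negative root z = -0.2227
x = -0.0456, y = -0.0433

(-0.0456, -0.0433, -0.2227)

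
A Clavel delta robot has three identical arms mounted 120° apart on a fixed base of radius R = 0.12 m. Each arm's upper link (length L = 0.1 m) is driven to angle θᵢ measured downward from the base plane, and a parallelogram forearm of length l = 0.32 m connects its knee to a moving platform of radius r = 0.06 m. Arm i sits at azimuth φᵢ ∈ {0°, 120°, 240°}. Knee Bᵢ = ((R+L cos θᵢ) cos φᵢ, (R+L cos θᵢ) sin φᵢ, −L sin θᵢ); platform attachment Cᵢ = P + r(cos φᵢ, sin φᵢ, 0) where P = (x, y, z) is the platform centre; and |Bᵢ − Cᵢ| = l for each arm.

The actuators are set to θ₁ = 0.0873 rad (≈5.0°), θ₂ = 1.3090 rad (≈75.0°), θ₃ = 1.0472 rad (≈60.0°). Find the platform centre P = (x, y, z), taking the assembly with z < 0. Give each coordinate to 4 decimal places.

(0.1493, -0.0384, -0.3262)

arm 1 at φ=0.0°: (R−r)+L cos θ1 = 0.1596;  centre 1 = (0.1596, 0.0000, -0.0087)
φ2=120.0°: virtual centre (-0.0429, 0.0744, -0.0966), radius l
centre 3 = (0.1100·cos240.0°, 0.1100·sin240.0°, -0.0866) = (-0.0550, -0.0953, -0.0866)
eliminate P² terms by subtracting sphere 1 from 2 and 3
linear system: -0.4051x+0.1488y = -0.0088−-0.1757z; -0.4292x+-0.1905y = -0.0060−-0.1558z
Cramer: x(z) = 0.0182-0.4017z;  y(z) = -0.0098+0.0874z
into |P−centre ₁|² = l²: 1.1690z² + 0.1293z + -0.0822 = 0;  Δ = 0.4013;  z = -0.3262 or 0.2156 → z<0 root = -0.3262
x = 0.1493, y = -0.0384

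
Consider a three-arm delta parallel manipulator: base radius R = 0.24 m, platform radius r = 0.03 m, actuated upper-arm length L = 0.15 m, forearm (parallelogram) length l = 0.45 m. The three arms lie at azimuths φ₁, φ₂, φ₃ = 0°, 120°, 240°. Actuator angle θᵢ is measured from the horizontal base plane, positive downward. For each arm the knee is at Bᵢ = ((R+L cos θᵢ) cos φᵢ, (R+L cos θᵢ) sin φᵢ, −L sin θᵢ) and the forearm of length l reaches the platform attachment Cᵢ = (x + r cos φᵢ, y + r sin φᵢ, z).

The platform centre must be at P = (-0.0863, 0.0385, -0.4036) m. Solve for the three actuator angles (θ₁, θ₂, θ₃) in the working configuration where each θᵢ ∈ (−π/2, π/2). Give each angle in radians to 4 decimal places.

θ₁ = 1.1345, θ₂ = 0.3492, θ₃ = 0.6980

rotate P by −φ1: (-0.0863, 0.0385, -0.4036)
  e−x'=0.2963;  (l²−L²−(e−x')²−y'²−z²)/2L = -0.2406
  √(A²+B²)=0.5007;  θ1 = -0.9375+2.0720 ≈ 1.1345
φ2=120.0° → target in arm frame (0.0765, 0.0555)
  A=0.1335, B=-0.4036, C=(l²−L²−A²−y'²−z²)/(2L)=-0.0127
  γ=atan2(-0.4036,0.1335)=-1.2513;  ψ=arccos(-0.0298)=1.6006;  θ2=γ+ψ≈0.3492
arm 3 (φ=240.0°): x'=0.0098, y'=-0.0940
  e−x'=0.2002;  (l²−L²−(e−x')²−y'²−z²)/2L = -0.1060
  γ=atan2(-0.4036,0.2002)=-1.1103;  ψ=arccos(-0.2353)=1.8083;  θ3=γ+ψ≈0.6980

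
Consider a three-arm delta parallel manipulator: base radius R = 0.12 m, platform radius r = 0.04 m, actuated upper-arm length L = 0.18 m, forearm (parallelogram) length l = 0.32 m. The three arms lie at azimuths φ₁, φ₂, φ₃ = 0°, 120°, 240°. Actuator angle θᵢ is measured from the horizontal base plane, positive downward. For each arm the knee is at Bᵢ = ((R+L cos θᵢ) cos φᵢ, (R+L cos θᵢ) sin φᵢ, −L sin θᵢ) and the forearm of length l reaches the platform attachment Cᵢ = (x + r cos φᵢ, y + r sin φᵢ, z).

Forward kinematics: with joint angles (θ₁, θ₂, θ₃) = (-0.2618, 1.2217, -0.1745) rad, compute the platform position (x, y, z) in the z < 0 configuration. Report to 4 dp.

(0.0946, -0.1508, -0.1864)

φ1=0.0°: virtual centre (0.2539, 0.0000, 0.0466), radius l
centre 2 = (0.1416·cos120.0°, 0.1416·sin120.0°, -0.1691) = (-0.0708, 0.1226, -0.1691)
centre 3 = (0.2573·cos240.0°, 0.2573·sin240.0°, 0.0313) = (-0.1286, -0.2228, 0.0313)
eliminate P² terms by subtracting sphere 1 from 2 and 3
linear system: -0.6493x+0.2452y = -0.0180−-0.4315z; -0.7650x+-0.4456y = 0.0005−-0.0307z
Cramer: x(z) = 0.0165-0.4189z;  y(z) = -0.0296+0.6503z
quadratic in z: (1.5984)z²+(0.0672)z+(-0.0430)=0, √Δ=0.5287 → z ∈ {-0.1864, 0.1444}; z = -0.1864 (taking z<0)
x = 0.0946, y = -0.1508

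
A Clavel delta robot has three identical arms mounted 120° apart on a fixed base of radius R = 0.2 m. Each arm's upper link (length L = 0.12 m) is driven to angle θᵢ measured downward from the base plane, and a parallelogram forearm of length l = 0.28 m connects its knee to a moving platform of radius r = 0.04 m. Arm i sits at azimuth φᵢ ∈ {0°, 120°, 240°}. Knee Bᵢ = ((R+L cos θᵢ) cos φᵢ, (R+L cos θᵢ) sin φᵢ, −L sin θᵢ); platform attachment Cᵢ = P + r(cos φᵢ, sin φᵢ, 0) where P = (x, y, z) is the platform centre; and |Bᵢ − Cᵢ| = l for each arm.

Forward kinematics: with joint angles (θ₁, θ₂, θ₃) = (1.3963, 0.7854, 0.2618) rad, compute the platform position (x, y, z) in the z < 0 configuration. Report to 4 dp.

(-0.0806, -0.0336, -0.2126)

φ1=0.0°: virtual centre (0.1808, 0.0000, -0.1182), radius l
φ2=120.0°: virtual centre (-0.1224, 0.2120, -0.0849), radius l
centre 3 = (0.2759·cos240.0°, 0.2759·sin240.0°, -0.0311) = (-0.1380, -0.2389, -0.0311)
|centre ₂|²−|centre ₁|² = 0.0205;  |centre ₃|²−|centre ₁|² = 0.0304
plane₁₂: -0.6065x+0.4241y+0.0666z = 0.0205
det = 0.5602;  x = -0.0405+0.1887z,  y = -0.0096+0.1128z
quadratic in z: (1.0483)z²+(0.1506)z+(-0.0154)=0, √Δ=0.2951 → z ∈ {-0.2126, 0.0689}; z = -0.2126 (taking z<0)
x = -0.0806, y = -0.0336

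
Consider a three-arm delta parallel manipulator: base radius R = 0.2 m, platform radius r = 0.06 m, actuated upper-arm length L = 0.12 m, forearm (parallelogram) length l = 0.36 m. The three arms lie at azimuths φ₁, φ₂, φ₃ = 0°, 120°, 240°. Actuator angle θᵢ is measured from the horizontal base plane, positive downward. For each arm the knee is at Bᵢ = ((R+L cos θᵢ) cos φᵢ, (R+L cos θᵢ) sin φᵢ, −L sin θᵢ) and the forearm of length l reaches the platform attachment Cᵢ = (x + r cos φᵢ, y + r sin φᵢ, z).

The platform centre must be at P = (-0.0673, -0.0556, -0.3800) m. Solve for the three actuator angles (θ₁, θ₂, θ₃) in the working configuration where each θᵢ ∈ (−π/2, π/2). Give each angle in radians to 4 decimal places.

rotate P by −φ1: (-0.0673, -0.0556, -0.3800)
  A=0.2073, B=-0.3800, C=(l²−L²−A²−y'²−z²)/(2L)=-0.3136
  √(A²+B²)=0.4329;  θ1 = -1.0714+2.3811 ≈ 1.3097
arm 2 (φ=120.0°): x'=-0.0145, y'=0.0861
  A=0.1545, B=-0.3800, C=(l²−L²−A²−y'²−z²)/(2L)=-0.2520
  θ2 = atan2(B,A) + arccos(C/0.4102) = 1.0477
arm 3 (φ=240.0°): x'=0.0818, y'=-0.0305
  A=0.0582, B=-0.3800, C=(l²−L²−A²−y'²−z²)/(2L)=-0.1397
  √(A²+B²)=0.3844;  θ3 = -1.4188+1.9426 ≈ 0.5237

θ₁ = 1.3097, θ₂ = 1.0477, θ₃ = 0.5237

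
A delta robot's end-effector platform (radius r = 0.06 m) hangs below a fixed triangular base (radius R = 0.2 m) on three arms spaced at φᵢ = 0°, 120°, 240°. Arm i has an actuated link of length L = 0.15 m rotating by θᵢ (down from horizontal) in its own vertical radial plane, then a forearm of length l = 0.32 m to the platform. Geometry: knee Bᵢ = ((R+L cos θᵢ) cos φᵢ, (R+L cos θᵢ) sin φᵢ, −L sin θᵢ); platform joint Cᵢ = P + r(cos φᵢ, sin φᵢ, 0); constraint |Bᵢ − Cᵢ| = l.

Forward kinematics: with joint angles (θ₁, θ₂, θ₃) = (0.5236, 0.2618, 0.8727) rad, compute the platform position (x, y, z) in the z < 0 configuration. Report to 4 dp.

φ1=0.0°: virtual centre (0.2699, 0.0000, -0.0750), radius l
S2 = (0.2849·cos120.0°, 0.2849·sin120.0°, -0.0388) = (-0.1424, 0.2467, -0.0388)
φ3=240.0°: virtual centre (-0.1182, -0.2047, -0.1149), radius l
eliminate P² terms by subtracting sphere 1 from 2 and 3
plane₁₂: -0.8247x+0.4934y+0.0724z = 0.0042
det = 0.7207;  x = 0.0040+-0.0135z,  y = 0.0152+-0.1693z
into |P−S₁|² = l²: 1.0288z² + 0.1520z + -0.0259 = 0;  Δ = 0.1295;  z = -0.2488 or 0.1010 → z<0 root = -0.2488
x = 0.0074, y = 0.0574

(0.0074, 0.0574, -0.2488)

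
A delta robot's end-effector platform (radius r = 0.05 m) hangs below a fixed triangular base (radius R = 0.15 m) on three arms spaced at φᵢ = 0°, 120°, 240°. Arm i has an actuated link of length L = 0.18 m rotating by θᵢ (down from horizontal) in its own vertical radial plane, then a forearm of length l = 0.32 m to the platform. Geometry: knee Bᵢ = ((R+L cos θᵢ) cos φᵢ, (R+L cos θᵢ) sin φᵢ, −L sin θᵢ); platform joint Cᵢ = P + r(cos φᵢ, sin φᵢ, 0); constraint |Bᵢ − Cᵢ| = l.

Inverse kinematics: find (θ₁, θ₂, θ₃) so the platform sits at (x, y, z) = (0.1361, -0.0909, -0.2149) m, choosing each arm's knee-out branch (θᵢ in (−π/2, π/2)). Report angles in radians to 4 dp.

θ₁ = -0.3491, θ₂ = 1.2218, θ₃ = 0.5236

φ1=0.0° → target in arm frame (0.1361, -0.0909)
  A=-0.0361, B=-0.2149, C=(l²−L²−A²−y'²−z²)/(2L)=0.0396
  θ1 = atan2(B,A) + arccos(C/0.2179) = -0.3491
rotate P by −φ2: (-0.1468, -0.0724, -0.2149)
  A=0.2468, B=-0.2149, C=(l²−L²−A²−y'²−z²)/(2L)=-0.1176
  γ=atan2(-0.2149,0.2468)=-0.7165;  ψ=arccos(-0.3593)=1.9383;  θ2=γ+ψ≈1.2218
φ3=240.0° → target in arm frame (0.0107, 0.1633)
  e−x'=0.0893;  (l²−L²−(e−x')²−y'²−z²)/2L = -0.0301
  θ3 = atan2(B,A) + arccos(C/0.2327) = 0.5236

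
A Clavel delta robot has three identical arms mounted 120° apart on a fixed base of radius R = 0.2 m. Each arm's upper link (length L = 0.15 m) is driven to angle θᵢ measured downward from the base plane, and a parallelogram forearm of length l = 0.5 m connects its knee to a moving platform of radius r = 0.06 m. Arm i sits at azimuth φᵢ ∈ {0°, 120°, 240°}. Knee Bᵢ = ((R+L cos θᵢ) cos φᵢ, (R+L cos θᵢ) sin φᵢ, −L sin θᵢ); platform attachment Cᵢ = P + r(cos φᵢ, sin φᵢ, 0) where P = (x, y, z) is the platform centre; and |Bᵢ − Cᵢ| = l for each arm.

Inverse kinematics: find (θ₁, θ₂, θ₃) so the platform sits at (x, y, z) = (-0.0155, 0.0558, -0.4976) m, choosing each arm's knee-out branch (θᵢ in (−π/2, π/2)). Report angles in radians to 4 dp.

θ₁ = 0.6108, θ₂ = 0.3488, θ₃ = 0.6979

arm 1 (φ=0.0°): x'=-0.0155, y'=0.0558
  e−x'=0.1555;  (l²−L²−(e−x')²−y'²−z²)/2L = -0.1580
  γ=atan2(-0.4976,0.1555)=-1.2679;  ψ=arccos(-0.3031)=1.8787;  θ1=γ+ψ≈0.6108
φ2=120.0° → target in arm frame (0.0561, -0.0145)
  A=0.0839, B=-0.4976, C=(l²−L²−A²−y'²−z²)/(2L)=-0.0912
  θ2 = atan2(B,A) + arccos(C/0.5046) = 0.3488
rotate P by −φ3: (-0.0406, -0.0413, -0.4976)
  A=0.1806, B=-0.4976, C=(l²−L²−A²−y'²−z²)/(2L)=-0.1814
  γ=atan2(-0.4976,0.1806)=-1.2227;  ψ=arccos(-0.3427)=1.9206;  θ3=γ+ψ≈0.6979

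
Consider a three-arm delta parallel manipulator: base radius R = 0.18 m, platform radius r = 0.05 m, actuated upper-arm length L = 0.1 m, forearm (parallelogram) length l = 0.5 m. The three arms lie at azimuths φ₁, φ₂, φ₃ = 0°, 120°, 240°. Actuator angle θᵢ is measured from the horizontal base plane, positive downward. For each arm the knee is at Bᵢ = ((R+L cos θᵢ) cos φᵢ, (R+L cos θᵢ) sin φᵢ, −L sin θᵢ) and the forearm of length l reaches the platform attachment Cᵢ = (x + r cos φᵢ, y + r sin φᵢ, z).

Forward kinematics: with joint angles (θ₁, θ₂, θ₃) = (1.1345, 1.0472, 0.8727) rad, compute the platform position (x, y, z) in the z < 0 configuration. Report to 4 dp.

(-0.0254, -0.0221, -0.5494)

arm 1 at φ=0.0°: (R−r)+L cos θ1 = 0.1723;  centre 1 = (0.1723, 0.0000, -0.0906)
centre 2 = (0.1800·cos120.0°, 0.1800·sin120.0°, -0.0866) = (-0.0900, 0.1559, -0.0866)
centre 3 = (0.1943·cos240.0°, 0.1943·sin240.0°, -0.0766) = (-0.0971, -0.1682, -0.0766)
subtract pairs → two planes through P
linear system: -0.5245x+0.3118y = 0.0020−0.0081z; -0.5388x+-0.3365y = 0.0057−0.0281z
det = 0.3445;  x = -0.0071+0.0333z,  y = -0.0056+0.0301z
sphere 1 gives Az²+Bz+C=0 with A=1.0020, B=0.1690, C=-0.2096;  B²−4AC=0.8685;  roots -0.5494, 0.3807;  negative root z = -0.5494
x = -0.0254, y = -0.0221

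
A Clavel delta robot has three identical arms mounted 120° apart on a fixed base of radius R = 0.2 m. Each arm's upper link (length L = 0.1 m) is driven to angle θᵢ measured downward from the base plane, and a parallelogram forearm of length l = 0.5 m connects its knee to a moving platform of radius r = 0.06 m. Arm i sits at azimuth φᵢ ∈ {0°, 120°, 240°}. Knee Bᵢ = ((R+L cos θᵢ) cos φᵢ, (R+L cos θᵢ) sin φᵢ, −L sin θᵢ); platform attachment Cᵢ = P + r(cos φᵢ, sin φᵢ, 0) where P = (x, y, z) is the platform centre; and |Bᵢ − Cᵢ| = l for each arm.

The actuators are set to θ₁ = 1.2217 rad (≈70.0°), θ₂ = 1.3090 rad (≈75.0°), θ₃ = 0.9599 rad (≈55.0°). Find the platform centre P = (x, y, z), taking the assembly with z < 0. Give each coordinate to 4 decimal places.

φ1=0.0°: virtual centre (0.1742, 0.0000, -0.0940), radius l
arm 2 at φ=120.0°: (R−r)+L cos θ2 = 0.1659;  centre 2 = (-0.0829, 0.1437, -0.0966)
arm 3 at φ=240.0°: (R−r)+L cos θ3 = 0.1974;  centre 3 = (-0.0987, -0.1709, -0.0819)
eliminate P² terms by subtracting sphere 1 from 2 and 3
plane₁₂: -0.5143x+0.2873y+-0.0052z = -0.0023
det = 0.3326;  x = -0.0032+0.0154z,  y = -0.0138+0.0459z
sphere 1 gives Az²+Bz+C=0 with A=1.0023, B=0.1812, C=-0.2095;  B²−4AC=0.8728;  roots -0.5564, 0.3756;  negative root z = -0.5564
x = -0.0118, y = -0.0394

(-0.0118, -0.0394, -0.5564)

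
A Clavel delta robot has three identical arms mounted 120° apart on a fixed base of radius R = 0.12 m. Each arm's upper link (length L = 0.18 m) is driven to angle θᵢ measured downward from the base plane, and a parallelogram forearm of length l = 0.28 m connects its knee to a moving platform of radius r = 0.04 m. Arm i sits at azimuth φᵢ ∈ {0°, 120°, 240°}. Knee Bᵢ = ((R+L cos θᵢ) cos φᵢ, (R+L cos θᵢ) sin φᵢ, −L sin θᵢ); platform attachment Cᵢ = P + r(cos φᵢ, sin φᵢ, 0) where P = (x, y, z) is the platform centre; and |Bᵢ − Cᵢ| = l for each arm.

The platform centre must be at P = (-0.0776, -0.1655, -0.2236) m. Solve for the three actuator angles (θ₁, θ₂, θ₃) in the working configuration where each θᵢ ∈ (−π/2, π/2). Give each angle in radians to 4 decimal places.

φ1=0.0° → target in arm frame (-0.0776, -0.1655)
  A=0.1576, B=-0.2236, C=(l²−L²−A²−y'²−z²)/(2L)=-0.1562
  √(A²+B²)=0.2736;  θ1 = -0.9568+2.1784 ≈ 1.2216
rotate P by −φ2: (-0.1045, 0.1500, -0.2236)
  A cos θ + B sin θ = C:  0.1845·cos θ + -0.2236·sin θ = -0.1681
  γ=atan2(-0.2236,0.1845)=-0.8808;  ψ=arccos(-0.5800)=2.1895;  θ2=γ+ψ≈1.3087
arm 3 (φ=240.0°): x'=0.1821, y'=0.0155
  A cos θ + B sin θ = C:  -0.1021·cos θ + -0.2236·sin θ = -0.0407
  γ=atan2(-0.2236,-0.1021)=-1.9992;  ψ=arccos(-0.1658)=1.7373;  θ3=γ+ψ≈-0.2619

θ₁ = 1.2216, θ₂ = 1.3087, θ₃ = -0.2619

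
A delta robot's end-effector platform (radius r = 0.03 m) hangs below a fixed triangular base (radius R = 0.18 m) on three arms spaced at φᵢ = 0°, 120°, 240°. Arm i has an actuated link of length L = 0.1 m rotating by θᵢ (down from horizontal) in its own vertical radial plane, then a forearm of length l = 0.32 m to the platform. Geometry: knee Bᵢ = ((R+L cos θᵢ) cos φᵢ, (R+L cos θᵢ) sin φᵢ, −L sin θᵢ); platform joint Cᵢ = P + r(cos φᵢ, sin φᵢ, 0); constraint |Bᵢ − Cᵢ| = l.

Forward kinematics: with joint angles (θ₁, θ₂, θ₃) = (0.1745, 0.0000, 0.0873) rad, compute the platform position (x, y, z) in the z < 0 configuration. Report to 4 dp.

(-0.0078, 0.0043, -0.2089)

arm 1 at φ=0.0°: (R−r)+L cos θ1 = 0.2485;  centre 1 = (0.2485, 0.0000, -0.0174)
arm 2 at φ=120.0°: (R−r)+L cos θ2 = 0.2500;  centre 2 = (-0.1250, 0.2165, 0.0000)
centre 3 = (0.2496·cos240.0°, 0.2496·sin240.0°, -0.0087) = (-0.1248, -0.2162, -0.0087)
|centre ₂|²−|centre ₁|² = 0.0005;  |centre ₃|²−|centre ₁|² = 0.0003
linear system: -0.7470x+0.4330y = 0.0005−0.0347z; -0.7466x+-0.4324y = 0.0003−0.0173z
Cramer: x(z) = -0.0005+0.0348z;  y(z) = 0.0001-0.0201z
sphere 1 gives Az²+Bz+C=0 with A=1.0016, B=0.0174, C=-0.0401;  B²−4AC=0.1609;  roots -0.2089, 0.1916;  negative root z = -0.2089
x = -0.0078, y = 0.0043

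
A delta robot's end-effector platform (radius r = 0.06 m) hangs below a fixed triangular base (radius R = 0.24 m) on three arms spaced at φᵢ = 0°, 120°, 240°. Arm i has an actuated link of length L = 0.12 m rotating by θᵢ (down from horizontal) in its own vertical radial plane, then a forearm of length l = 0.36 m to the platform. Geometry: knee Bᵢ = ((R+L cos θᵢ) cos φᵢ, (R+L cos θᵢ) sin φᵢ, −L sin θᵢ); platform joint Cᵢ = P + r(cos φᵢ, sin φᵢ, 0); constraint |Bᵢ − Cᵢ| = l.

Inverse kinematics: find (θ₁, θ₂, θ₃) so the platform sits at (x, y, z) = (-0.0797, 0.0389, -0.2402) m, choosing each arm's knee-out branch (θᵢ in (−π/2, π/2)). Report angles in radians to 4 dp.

θ₁ = 0.9597, θ₂ = -0.3488, θ₃ = 0.3495

arm 1 (φ=0.0°): x'=-0.0797, y'=0.0389
  A cos θ + B sin θ = C:  0.2597·cos θ + -0.2402·sin θ = -0.0477
  γ=atan2(-0.2402,0.2597)=-0.7464;  ψ=arccos(-0.1349)=1.7061;  θ1=γ+ψ≈0.9597
arm 2 (φ=120.0°): x'=0.0735, y'=0.0496
  e−x'=0.1065;  (l²−L²−(e−x')²−y'²−z²)/2L = 0.1821
  θ2 = atan2(B,A) + arccos(C/0.2627) = -0.3488
φ3=240.0° → target in arm frame (0.0062, -0.0885)
  A cos θ + B sin θ = C:  0.1738·cos θ + -0.2402·sin θ = 0.0811
  √(A²+B²)=0.2965;  θ3 = -0.9443+1.2939 ≈ 0.3495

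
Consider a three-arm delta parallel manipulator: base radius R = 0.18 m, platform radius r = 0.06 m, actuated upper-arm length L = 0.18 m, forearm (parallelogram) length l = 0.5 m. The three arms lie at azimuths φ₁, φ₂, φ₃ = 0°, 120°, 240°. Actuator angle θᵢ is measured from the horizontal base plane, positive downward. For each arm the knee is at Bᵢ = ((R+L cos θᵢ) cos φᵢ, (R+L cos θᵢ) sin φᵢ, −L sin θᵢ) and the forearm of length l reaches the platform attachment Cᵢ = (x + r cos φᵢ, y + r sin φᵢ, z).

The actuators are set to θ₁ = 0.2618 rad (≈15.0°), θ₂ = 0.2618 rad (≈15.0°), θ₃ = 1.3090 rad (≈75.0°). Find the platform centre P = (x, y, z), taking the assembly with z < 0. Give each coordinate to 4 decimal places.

φ1=0.0°: virtual centre (0.2939, 0.0000, -0.0466), radius l
arm 2 at φ=120.0°: e+L cos θ2 = 0.2939;  O2 = (-0.1469, 0.2545, -0.0466)
arm 3 at φ=240.0°: e+L cos θ3 = 0.1666;  O3 = (-0.0833, -0.1443, -0.1739)
subtract pairs → two planes through P
[-0.8816 0.5090 0.0000]·P = 0.0000;  [-0.7543 -0.2885 -0.2546]·P = -0.0305
det = 0.6383;  x = 0.0244+-0.2030z,  y = 0.0422+-0.3516z
sphere 1 gives Az²+Bz+C=0 with A=1.1648, B=0.1729, C=-0.1734;  B²−4AC=0.8379;  roots -0.4671, 0.3187;  negative root z = -0.4671
x = 0.1192, y = 0.2064

(0.1192, 0.2064, -0.4671)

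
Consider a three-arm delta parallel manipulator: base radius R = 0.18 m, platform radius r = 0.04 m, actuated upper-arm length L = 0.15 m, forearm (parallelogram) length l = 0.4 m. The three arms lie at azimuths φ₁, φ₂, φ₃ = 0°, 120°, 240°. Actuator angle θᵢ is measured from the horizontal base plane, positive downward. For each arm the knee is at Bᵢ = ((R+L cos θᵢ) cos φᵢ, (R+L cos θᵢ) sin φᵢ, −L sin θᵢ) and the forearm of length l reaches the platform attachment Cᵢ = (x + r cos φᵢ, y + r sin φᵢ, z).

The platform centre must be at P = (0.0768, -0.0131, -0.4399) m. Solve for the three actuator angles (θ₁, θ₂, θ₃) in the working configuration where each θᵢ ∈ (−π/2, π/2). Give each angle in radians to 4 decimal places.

θ₁ = 0.6110, θ₂ = 1.1350, θ₃ = 1.0474

arm 1 (φ=0.0°): x'=0.0768, y'=-0.0131
  A=0.0632, B=-0.4399, C=(l²−L²−A²−y'²−z²)/(2L)=-0.2006
  √(A²+B²)=0.4444;  θ1 = -1.4281+2.0391 ≈ 0.6110
rotate P by −φ2: (-0.0497, -0.0600, -0.4399)
  e−x'=0.1897;  (l²−L²−(e−x')²−y'²−z²)/2L = -0.3187
  θ2 = atan2(B,A) + arccos(C/0.4791) = 1.1350
rotate P by −φ3: (-0.0271, 0.0731, -0.4399)
  e−x'=0.1671;  (l²−L²−(e−x')²−y'²−z²)/2L = -0.2975
  θ3 = atan2(B,A) + arccos(C/0.4706) = 1.0474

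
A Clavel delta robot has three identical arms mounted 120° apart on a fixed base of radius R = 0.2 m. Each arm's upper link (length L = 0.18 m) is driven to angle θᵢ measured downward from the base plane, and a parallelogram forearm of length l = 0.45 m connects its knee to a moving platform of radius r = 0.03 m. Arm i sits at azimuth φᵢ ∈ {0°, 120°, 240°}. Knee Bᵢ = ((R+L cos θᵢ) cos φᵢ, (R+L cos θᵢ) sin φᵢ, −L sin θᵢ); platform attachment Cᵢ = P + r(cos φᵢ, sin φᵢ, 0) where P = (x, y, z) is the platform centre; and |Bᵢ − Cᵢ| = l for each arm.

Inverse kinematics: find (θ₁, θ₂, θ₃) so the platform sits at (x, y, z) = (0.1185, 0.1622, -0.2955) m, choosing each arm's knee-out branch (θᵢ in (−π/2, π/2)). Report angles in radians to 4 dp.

rotate P by −φ1: (0.1185, 0.1622, -0.2955)
  A=0.0515, B=-0.2955, C=(l²−L²−A²−y'²−z²)/(2L)=0.1495
  θ1 = atan2(B,A) + arccos(C/0.3000) = -0.3492
arm 2 (φ=120.0°): x'=0.0812, y'=-0.1837
  e−x'=0.0888;  (l²−L²−(e−x')²−y'²−z²)/2L = 0.1143
  θ2 = atan2(B,A) + arccos(C/0.3085) = -0.0876
φ3=240.0° → target in arm frame (-0.1997, 0.0215)
  A=0.3697, B=-0.2955, C=(l²−L²−A²−y'²−z²)/(2L)=-0.1510
  √(A²+B²)=0.4733;  θ3 = -0.6743+1.8956 ≈ 1.2213

θ₁ = -0.3492, θ₂ = -0.0876, θ₃ = 1.2213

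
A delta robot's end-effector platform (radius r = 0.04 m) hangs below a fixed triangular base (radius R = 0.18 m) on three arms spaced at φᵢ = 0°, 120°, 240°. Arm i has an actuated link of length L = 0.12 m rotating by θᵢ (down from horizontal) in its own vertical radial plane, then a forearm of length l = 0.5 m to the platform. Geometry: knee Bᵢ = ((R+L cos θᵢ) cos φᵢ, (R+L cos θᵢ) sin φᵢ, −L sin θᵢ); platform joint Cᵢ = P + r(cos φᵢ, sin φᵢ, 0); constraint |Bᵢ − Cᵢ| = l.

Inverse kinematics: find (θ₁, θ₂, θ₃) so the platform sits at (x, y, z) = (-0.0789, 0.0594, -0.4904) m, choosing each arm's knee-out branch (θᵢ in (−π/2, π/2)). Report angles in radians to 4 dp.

θ₁ = 0.8722, θ₂ = 0.1742, θ₃ = 0.6107

φ1=0.0° → target in arm frame (-0.0789, 0.0594)
  A cos θ + B sin θ = C:  0.2189·cos θ + -0.4904·sin θ = -0.2347
  γ=atan2(-0.4904,0.2189)=-1.1510;  ψ=arccos(-0.4371)=2.0232;  θ1=γ+ψ≈0.8722
arm 2 (φ=120.0°): x'=0.0909, y'=0.0386
  A=0.0491, B=-0.4904, C=(l²−L²−A²−y'²−z²)/(2L)=-0.0366
  θ2 = atan2(B,A) + arccos(C/0.4929) = 0.1742
arm 3 (φ=240.0°): x'=-0.0120, y'=-0.0980
  A=0.1520, B=-0.4904, C=(l²−L²−A²−y'²−z²)/(2L)=-0.1567
  √(A²+B²)=0.5134;  θ3 = -1.2703+1.8809 ≈ 0.6107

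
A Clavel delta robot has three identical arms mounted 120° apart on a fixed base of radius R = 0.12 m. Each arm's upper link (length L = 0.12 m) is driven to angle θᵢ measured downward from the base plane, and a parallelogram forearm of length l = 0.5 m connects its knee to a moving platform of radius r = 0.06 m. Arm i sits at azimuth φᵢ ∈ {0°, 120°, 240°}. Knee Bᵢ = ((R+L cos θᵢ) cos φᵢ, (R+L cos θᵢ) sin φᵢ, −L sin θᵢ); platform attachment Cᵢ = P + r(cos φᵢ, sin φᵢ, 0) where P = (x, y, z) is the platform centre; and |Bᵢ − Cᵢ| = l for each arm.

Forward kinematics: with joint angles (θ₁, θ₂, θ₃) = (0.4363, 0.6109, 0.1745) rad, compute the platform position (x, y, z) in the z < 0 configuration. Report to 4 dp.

O1 = (0.1688·cos0.0°, 0.1688·sin0.0°, -0.0507) = (0.1688, 0.0000, -0.0507)
φ2=120.0°: virtual centre (-0.0791, 0.1371, -0.0688), radius l
O3 = (0.1782·cos240.0°, 0.1782·sin240.0°, -0.0208) = (-0.0891, -0.1543, -0.0208)
subtract pairs → two planes through P
[-0.4958 0.2742 -0.0362]·P = -0.0013;  [-0.5157 -0.3086 0.0598]·P = 0.0011
Cramer: x(z) = 0.0003+0.0177z;  y(z) = -0.0041+0.1641z
quadratic in z: (1.0272)z²+(0.0941)z+(-0.2190)=0, √Δ=0.9533 → z ∈ {-0.5098, 0.4182}; z = -0.5098 (taking z<0)
x = -0.0087, y = -0.0878

(-0.0087, -0.0878, -0.5098)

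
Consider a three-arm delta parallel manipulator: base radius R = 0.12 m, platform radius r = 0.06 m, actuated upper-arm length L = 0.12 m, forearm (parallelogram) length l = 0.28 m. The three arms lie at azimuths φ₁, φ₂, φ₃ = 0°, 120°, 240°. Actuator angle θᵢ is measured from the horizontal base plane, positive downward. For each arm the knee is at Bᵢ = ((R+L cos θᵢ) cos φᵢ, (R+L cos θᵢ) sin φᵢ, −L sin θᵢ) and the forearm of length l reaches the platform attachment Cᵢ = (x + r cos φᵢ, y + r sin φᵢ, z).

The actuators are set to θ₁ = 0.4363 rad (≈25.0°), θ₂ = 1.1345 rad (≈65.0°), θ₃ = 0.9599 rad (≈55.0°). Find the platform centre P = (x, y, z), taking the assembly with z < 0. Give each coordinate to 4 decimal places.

O1 = (0.1688·cos0.0°, 0.1688·sin0.0°, -0.0507) = (0.1688, 0.0000, -0.0507)
arm 2 at φ=120.0°: ρ2 = 0.1107;  O2 = (-0.0554, 0.0959, -0.1088)
φ3=240.0°: virtual centre (-0.0644, -0.1116, -0.0983), radius l
subtract pairs → two planes through P
plane₁₂: -0.4482x+0.1918y+-0.1161z = -0.0070
det = 0.1894;  x = 0.0131+-0.2331z,  y = -0.0058+0.0606z
into |P−O₁|² = l²: 1.0580z² + 0.1733z + -0.0516 = 0;  Δ = 0.2482;  z = -0.3173 or 0.1535 → z<0 root = -0.3173
x = 0.0870, y = -0.0250

(0.0870, -0.0250, -0.3173)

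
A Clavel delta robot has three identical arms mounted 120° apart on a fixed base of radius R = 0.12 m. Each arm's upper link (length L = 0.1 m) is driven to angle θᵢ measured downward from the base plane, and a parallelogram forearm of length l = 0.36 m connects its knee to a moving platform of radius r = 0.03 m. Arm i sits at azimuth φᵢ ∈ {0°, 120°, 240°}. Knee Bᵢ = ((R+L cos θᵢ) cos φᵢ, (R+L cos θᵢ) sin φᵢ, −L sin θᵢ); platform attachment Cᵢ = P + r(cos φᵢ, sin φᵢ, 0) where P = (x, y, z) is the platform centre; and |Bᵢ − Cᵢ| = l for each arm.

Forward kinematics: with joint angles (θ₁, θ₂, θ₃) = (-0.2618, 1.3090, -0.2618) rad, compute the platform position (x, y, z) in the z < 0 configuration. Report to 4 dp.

(0.0971, -0.1681, -0.2796)

φ1=0.0°: virtual centre (0.1866, 0.0000, 0.0259), radius l
φ2=120.0°: virtual centre (-0.0579, 0.1004, -0.0966), radius l
centre 3 = (0.1866·cos240.0°, 0.1866·sin240.0°, 0.0259) = (-0.0933, -0.1616, 0.0259)
|centre ₂|²−|centre ₁|² = -0.0127;  |centre ₃|²−|centre ₁|² = 0.0000
plane₁₂: -0.4891x+0.2007y+-0.2449z = -0.0127
Cramer: x(z) = 0.0152-0.2928z;  y(z) = -0.0263+0.5071z
sphere 1 gives Az²+Bz+C=0 with A=1.3428, B=0.0219, C=-0.0989;  B²−4AC=0.5315;  roots -0.2796, 0.2633;  negative root z = -0.2796
x = 0.0971, y = -0.1681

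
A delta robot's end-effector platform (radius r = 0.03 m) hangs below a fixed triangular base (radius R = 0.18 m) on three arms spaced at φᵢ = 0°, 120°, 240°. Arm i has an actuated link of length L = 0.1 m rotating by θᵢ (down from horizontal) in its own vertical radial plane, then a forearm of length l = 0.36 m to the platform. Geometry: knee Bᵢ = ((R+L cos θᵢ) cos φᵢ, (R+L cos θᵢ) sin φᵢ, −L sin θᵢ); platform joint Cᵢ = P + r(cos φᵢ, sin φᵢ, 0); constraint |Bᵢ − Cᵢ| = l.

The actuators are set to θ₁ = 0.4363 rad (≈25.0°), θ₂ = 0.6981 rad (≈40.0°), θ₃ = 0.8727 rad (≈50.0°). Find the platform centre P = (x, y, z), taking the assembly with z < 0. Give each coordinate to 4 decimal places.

O1 = (0.2406·cos0.0°, 0.2406·sin0.0°, -0.0423) = (0.2406, 0.0000, -0.0423)
φ2=120.0°: virtual centre (-0.1133, 0.1962, -0.0643), radius l
arm 3 at φ=240.0°: (R−r)+L cos θ3 = 0.2143;  O3 = (-0.1071, -0.1856, -0.0766)
subtract pairs → two planes through P
plane₁₂: -0.7079x+0.3925y+-0.0440z = -0.0042
det = 0.5357;  x = 0.0087+-0.0808z,  y = 0.0050+-0.0336z
sphere 1 gives Az²+Bz+C=0 with A=1.0077, B=0.1217, C=-0.0740;  B²−4AC=0.3131;  roots -0.3380, 0.2173;  negative root z = -0.3380
x = 0.0360, y = 0.0163

(0.0360, 0.0163, -0.3380)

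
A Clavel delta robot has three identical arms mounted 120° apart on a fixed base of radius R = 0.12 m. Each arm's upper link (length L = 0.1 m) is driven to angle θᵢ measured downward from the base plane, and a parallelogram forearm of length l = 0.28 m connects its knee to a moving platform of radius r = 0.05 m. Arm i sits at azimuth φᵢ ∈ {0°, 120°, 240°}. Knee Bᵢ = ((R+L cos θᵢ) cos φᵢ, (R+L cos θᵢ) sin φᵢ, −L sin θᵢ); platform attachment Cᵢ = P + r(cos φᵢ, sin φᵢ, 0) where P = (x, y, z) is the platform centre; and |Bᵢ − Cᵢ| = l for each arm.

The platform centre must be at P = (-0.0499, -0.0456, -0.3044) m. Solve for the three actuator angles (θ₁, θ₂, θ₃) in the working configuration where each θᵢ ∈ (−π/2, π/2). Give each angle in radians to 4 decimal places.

arm 1 (φ=0.0°): x'=-0.0499, y'=-0.0456
  e−x'=0.1199;  (l²−L²−(e−x')²−y'²−z²)/2L = -0.2036
  θ1 = atan2(B,A) + arccos(C/0.3272) = 1.0468
rotate P by −φ2: (-0.0145, 0.0660, -0.3044)
  A cos θ + B sin θ = C:  0.0845·cos θ + -0.3044·sin θ = -0.1788
  γ=atan2(-0.3044,0.0845)=-1.2999;  ψ=arccos(-0.5660)=2.1725;  θ2=γ+ψ≈0.8726
φ3=240.0° → target in arm frame (0.0644, -0.0204)
  A=0.0056, B=-0.3044, C=(l²−L²−A²−y'²−z²)/(2L)=-0.1235
  γ=atan2(-0.3044,0.0056)=-1.5525;  ψ=arccos(-0.4058)=1.9886;  θ3=γ+ψ≈0.4361

θ₁ = 1.0468, θ₂ = 0.8726, θ₃ = 0.4361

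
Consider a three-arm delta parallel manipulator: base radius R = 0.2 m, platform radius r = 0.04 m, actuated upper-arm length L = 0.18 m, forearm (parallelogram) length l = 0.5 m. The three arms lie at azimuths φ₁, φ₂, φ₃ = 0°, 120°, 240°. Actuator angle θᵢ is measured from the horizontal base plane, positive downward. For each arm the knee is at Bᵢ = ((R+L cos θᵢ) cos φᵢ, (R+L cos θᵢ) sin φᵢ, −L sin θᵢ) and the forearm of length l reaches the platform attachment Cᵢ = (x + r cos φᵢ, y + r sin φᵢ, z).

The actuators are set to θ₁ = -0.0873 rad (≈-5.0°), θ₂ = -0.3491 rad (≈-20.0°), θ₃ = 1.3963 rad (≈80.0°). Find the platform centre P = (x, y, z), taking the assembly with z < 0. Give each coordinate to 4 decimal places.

φ1=0.0°: virtual centre (0.3393, 0.0000, 0.0157), radius l
O2 = (0.3291·cos120.0°, 0.3291·sin120.0°, 0.0616) = (-0.1646, 0.2850, 0.0616)
φ3=240.0°: virtual centre (-0.0956, -0.1656, -0.1773), radius l
|O₂|²−|O₁|² = -0.0033;  |O₃|²−|O₁|² = -0.0474
plane₁₂: -1.0078x+0.5701y+0.0918z = -0.0033
Cramer: x(z) = 0.0339-0.2285z;  y(z) = 0.0541-0.5649z
sphere 1 gives Az²+Bz+C=0 with A=1.3714, B=0.0471, C=-0.1535;  B²−4AC=0.8443;  roots -0.3522, 0.3179;  negative root z = -0.3522
x = 0.1143, y = 0.2531

(0.1143, 0.2531, -0.3522)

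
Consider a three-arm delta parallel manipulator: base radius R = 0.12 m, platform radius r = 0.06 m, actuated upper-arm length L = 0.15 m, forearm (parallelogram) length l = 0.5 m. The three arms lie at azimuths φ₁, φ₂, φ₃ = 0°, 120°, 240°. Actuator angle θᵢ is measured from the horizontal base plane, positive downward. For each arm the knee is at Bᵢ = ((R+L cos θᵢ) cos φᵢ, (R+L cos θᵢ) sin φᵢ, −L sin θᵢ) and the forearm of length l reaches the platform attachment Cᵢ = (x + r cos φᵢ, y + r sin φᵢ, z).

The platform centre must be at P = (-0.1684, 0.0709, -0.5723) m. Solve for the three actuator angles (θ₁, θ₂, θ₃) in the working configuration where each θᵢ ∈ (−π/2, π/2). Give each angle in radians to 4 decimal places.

θ₁ = 1.3966, θ₂ = 0.6111, θ₃ = 0.9603

rotate P by −φ1: (-0.1684, 0.0709, -0.5723)
  A=0.2284, B=-0.5723, C=(l²−L²−A²−y'²−z²)/(2L)=-0.5241
  √(A²+B²)=0.6162;  θ1 = -1.1911+2.5877 ≈ 1.3966
rotate P by −φ2: (0.1456, 0.1104, -0.5723)
  A=-0.0856, B=-0.5723, C=(l²−L²−A²−y'²−z²)/(2L)=-0.3985
  θ2 = atan2(B,A) + arccos(C/0.5787) = 0.6111
rotate P by −φ3: (0.0228, -0.1813, -0.5723)
  e−x'=0.0372;  (l²−L²−(e−x')²−y'²−z²)/2L = -0.4476
  γ=atan2(-0.5723,0.0372)=-1.5059;  ψ=arccos(-0.7804)=2.4662;  θ3=γ+ψ≈0.9603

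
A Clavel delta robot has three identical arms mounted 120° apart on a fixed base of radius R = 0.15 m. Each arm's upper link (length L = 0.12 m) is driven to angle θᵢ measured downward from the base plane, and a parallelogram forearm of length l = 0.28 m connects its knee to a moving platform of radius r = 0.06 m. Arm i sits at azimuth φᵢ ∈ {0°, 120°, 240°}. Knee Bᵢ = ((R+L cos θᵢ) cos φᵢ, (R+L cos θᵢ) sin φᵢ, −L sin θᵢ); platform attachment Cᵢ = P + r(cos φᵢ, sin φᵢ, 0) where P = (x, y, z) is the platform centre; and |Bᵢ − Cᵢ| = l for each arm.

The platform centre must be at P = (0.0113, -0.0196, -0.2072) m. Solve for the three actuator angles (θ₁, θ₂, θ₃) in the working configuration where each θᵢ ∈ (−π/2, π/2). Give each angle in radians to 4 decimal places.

arm 1 (φ=0.0°): x'=0.0113, y'=-0.0196
  A cos θ + B sin θ = C:  0.0787·cos θ + -0.2072·sin θ = 0.0604
  θ1 = atan2(B,A) + arccos(C/0.2216) = 0.0871
arm 2 (φ=120.0°): x'=-0.0226, y'=0.0000
  A cos θ + B sin θ = C:  0.1126·cos θ + -0.2072·sin θ = 0.0349
  θ2 = atan2(B,A) + arccos(C/0.2358) = 0.3492
rotate P by −φ3: (0.0113, 0.0196, -0.2072)
  A cos θ + B sin θ = C:  0.0787·cos θ + -0.2072·sin θ = 0.0604
  θ3 = atan2(B,A) + arccos(C/0.2216) = 0.0869

θ₁ = 0.0871, θ₂ = 0.3492, θ₃ = 0.0869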